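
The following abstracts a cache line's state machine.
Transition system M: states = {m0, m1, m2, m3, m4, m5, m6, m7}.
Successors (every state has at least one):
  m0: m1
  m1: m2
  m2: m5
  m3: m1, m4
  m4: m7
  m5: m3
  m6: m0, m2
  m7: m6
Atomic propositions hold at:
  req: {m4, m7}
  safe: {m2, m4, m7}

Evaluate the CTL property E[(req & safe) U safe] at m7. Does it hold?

Sat(req & safe) = {m4, m7}
E[(req & safe) U safe]: least fixpoint, start Z0 = Sat(safe) = {m2, m4, m7}, add states in Sat(req & safe) with some successor in Z. Already a fixed point.
Sat(E[(req & safe) U safe]) = {m2, m4, m7}
m7 ∈ Sat(E[(req & safe) U safe]) = {m2, m4, m7}, so the formula holds at m7.

Yes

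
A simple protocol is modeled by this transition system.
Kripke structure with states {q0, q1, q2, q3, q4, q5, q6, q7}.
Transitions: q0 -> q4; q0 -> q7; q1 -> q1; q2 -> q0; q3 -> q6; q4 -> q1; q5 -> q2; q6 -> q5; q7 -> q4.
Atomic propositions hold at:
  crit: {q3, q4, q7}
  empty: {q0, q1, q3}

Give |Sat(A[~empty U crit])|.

Sat(~empty) = {q2, q4, q5, q6, q7}
A[~empty U crit]: least fixpoint, start Z0 = Sat(crit) = {q3, q4, q7}, add states in Sat(~empty) with every successor in Z. Already a fixed point.
Sat(A[~empty U crit]) = {q3, q4, q7}
|Sat(A[~empty U crit])| = |{q3, q4, q7}| = 3.

3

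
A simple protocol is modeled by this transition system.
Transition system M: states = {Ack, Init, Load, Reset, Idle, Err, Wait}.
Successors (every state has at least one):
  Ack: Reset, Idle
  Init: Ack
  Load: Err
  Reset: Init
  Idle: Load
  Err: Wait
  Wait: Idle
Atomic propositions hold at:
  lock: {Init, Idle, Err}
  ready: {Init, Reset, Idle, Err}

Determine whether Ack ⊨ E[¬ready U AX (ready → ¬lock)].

Sat(¬ready) = {Ack, Load, Wait}
Sat(¬lock) = {Ack, Load, Reset, Wait}
Sat(ready → ¬lock) = {Ack, Load, Reset, Wait}
Sat(AX (ready → ¬lock)) = {s : every successor in {Ack, Load, Reset, Wait}} = {Init, Idle, Err}
E[¬ready U AX (ready → ¬lock)]: least fixpoint, start Z0 = Sat(AX (ready → ¬lock)) = {Init, Idle, Err}, add states in Sat(¬ready) with some successor in Z. Z1 = {Ack, Init, Load, Idle, Err, Wait}; fixed.
Sat(E[¬ready U AX (ready → ¬lock)]) = {Ack, Init, Load, Idle, Err, Wait}
Ack ∈ Sat(E[¬ready U AX (ready → ¬lock)]) = {Ack, Init, Load, Idle, Err, Wait}, so the formula holds at Ack.

Yes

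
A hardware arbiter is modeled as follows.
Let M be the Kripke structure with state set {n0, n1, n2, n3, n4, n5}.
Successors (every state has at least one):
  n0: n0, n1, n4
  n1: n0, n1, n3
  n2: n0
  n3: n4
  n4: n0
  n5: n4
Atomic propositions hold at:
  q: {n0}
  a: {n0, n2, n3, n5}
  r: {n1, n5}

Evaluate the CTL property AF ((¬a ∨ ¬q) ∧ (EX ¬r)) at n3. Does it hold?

Yes

Sat(¬a) = {n1, n4}
Sat(¬q) = {n1, n2, n3, n4, n5}
Sat(¬a ∨ ¬q) = {n1, n2, n3, n4, n5}
Sat(¬r) = {n0, n2, n3, n4}
Sat(EX ¬r) = {s : some successor in {n0, n2, n3, n4}} = {n0, n1, n2, n3, n4, n5}
Sat((¬a ∨ ¬q) ∧ (EX ¬r)) = {n1, n2, n3, n4, n5}
AF ((¬a ∨ ¬q) ∧ (EX ¬r)): least fixpoint, start Z0 = {n1, n2, n3, n4, n5}, add states with every successor in Z. Already a fixed point.
Sat(AF ((¬a ∨ ¬q) ∧ (EX ¬r))) = {n1, n2, n3, n4, n5}
n3 ∈ Sat(AF ((¬a ∨ ¬q) ∧ (EX ¬r))) = {n1, n2, n3, n4, n5}, so the formula holds at n3.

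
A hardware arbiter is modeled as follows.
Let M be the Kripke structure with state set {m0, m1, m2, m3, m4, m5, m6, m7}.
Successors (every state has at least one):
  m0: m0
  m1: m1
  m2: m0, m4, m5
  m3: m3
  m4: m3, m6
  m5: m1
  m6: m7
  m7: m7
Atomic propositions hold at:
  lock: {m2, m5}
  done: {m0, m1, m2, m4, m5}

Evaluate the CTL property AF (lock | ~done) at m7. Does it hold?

Sat(~done) = {m3, m6, m7}
Sat(lock | ~done) = {m2, m3, m5, m6, m7}
AF (lock | ~done): least fixpoint, start Z0 = {m2, m3, m5, m6, m7}, add states with every successor in Z. Z1 = {m2, m3, m4, m5, m6, m7}; fixed.
Sat(AF (lock | ~done)) = {m2, m3, m4, m5, m6, m7}
m7 ∈ Sat(AF (lock | ~done)) = {m2, m3, m4, m5, m6, m7}, so the formula holds at m7.

Yes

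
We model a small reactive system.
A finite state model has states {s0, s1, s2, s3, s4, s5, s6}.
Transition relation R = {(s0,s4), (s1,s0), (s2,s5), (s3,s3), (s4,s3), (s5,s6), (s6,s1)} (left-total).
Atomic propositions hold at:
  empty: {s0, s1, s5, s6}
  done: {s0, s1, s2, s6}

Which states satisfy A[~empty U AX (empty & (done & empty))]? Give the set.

Sat(~empty) = {s2, s3, s4}
Sat(done & empty) = {s0, s1, s6}
Sat(empty & (done & empty)) = {s0, s1, s6}
Sat(AX (empty & (done & empty))) = {s : every successor in {s0, s1, s6}} = {s1, s5, s6}
A[~empty U AX (empty & (done & empty))]: least fixpoint, start Z0 = Sat(AX (empty & (done & empty))) = {s1, s5, s6}, add states in Sat(~empty) with every successor in Z. Z1 = {s1, s2, s5, s6}; fixed.
Sat(A[~empty U AX (empty & (done & empty))]) = {s1, s2, s5, s6}

{s1, s2, s5, s6}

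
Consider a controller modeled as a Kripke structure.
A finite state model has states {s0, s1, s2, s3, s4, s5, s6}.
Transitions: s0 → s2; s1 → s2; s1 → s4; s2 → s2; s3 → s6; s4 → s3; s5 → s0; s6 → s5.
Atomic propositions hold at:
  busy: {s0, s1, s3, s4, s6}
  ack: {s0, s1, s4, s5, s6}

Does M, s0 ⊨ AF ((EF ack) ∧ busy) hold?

Yes

EF ack: least fixpoint, start Z0 = {s0, s1, s4, s5, s6}, add states with some successor in Z. Z1 = {s0, s1, s3, s4, s5, s6}; fixed.
Sat(EF ack) = {s0, s1, s3, s4, s5, s6}
Sat((EF ack) ∧ busy) = {s0, s1, s3, s4, s6}
AF ((EF ack) ∧ busy): least fixpoint, start Z0 = {s0, s1, s3, s4, s6}, add states with every successor in Z. Z1 = {s0, s1, s3, s4, s5, s6}; fixed.
Sat(AF ((EF ack) ∧ busy)) = {s0, s1, s3, s4, s5, s6}
s0 ∈ Sat(AF ((EF ack) ∧ busy)) = {s0, s1, s3, s4, s5, s6}, so the formula holds at s0.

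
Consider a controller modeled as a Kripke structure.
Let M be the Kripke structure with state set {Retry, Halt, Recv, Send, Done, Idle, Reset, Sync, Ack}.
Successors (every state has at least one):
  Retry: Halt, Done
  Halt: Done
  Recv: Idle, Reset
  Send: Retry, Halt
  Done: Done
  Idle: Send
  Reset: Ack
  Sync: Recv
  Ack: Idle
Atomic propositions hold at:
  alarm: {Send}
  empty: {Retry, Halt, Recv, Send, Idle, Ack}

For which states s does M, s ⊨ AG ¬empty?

{Done}

Sat(¬empty) = {Done, Reset, Sync}
AG ¬empty: greatest fixpoint, start Z0 = {Done, Reset, Sync}, keep only states in Sat with every successor in Z. Z1 = {Done}; fixed.
Sat(AG ¬empty) = {Done}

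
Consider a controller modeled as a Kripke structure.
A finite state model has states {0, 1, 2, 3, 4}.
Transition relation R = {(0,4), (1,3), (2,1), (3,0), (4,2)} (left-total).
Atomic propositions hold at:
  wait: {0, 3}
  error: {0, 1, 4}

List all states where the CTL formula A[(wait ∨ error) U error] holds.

{0, 1, 3, 4}

Sat(wait ∨ error) = {0, 1, 3, 4}
A[(wait ∨ error) U error]: least fixpoint, start Z0 = Sat(error) = {0, 1, 4}, add states in Sat(wait ∨ error) with every successor in Z. Z1 = {0, 1, 3, 4}; fixed.
Sat(A[(wait ∨ error) U error]) = {0, 1, 3, 4}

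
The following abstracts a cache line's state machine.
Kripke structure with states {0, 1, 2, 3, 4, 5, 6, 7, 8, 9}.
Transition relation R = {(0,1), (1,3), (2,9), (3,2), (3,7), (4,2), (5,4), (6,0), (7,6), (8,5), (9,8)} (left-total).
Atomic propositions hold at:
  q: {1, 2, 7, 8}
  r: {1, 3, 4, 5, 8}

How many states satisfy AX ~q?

6

Sat(~q) = {0, 3, 4, 5, 6, 9}
Sat(AX ~q) = {s : every successor in {0, 3, 4, 5, 6, 9}} = {1, 2, 5, 6, 7, 8}
|Sat(AX ~q)| = |{1, 2, 5, 6, 7, 8}| = 6.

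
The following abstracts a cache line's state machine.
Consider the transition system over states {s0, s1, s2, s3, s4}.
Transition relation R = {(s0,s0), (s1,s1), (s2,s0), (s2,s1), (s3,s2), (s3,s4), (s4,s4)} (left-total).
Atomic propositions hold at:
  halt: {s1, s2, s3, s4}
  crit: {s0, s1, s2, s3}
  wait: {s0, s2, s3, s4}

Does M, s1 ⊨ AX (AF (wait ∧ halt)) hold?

No

Sat(wait ∧ halt) = {s2, s3, s4}
AF (wait ∧ halt): least fixpoint, start Z0 = {s2, s3, s4}, add states with every successor in Z. Already a fixed point.
Sat(AF (wait ∧ halt)) = {s2, s3, s4}
Sat(AX (AF (wait ∧ halt))) = {s : every successor in {s2, s3, s4}} = {s3, s4}
s1 ∉ Sat(AX (AF (wait ∧ halt))) = {s3, s4}, so the formula does not hold at s1.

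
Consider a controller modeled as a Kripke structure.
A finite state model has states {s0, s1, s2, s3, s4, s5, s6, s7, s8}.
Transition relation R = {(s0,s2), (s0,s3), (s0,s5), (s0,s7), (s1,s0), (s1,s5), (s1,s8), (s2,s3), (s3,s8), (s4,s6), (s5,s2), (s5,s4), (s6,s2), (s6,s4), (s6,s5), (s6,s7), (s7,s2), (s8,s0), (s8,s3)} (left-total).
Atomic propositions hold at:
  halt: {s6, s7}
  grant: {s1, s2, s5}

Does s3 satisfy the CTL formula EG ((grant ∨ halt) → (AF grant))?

Sat(grant ∨ halt) = {s1, s2, s5, s6, s7}
AF grant: least fixpoint, start Z0 = {s1, s2, s5}, add states with every successor in Z. Z1 = {s1, s2, s5, s7}; fixed.
Sat(AF grant) = {s1, s2, s5, s7}
Sat((grant ∨ halt) → (AF grant)) = {s0, s1, s2, s3, s4, s5, s7, s8}
EG ((grant ∨ halt) → (AF grant)): greatest fixpoint, start Z0 = {s0, s1, s2, s3, s4, s5, s7, s8}, keep only states in Sat with some successor in Z. Z1 = {s0, s1, s2, s3, s5, s7, s8}; fixed.
Sat(EG ((grant ∨ halt) → (AF grant))) = {s0, s1, s2, s3, s5, s7, s8}
s3 ∈ Sat(EG ((grant ∨ halt) → (AF grant))) = {s0, s1, s2, s3, s5, s7, s8}, so the formula holds at s3.

Yes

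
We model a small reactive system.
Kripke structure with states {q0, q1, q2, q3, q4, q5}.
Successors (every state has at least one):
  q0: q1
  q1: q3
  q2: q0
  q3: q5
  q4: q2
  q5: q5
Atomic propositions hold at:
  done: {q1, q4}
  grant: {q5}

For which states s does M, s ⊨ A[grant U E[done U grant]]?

E[done U grant]: least fixpoint, start Z0 = Sat(grant) = {q5}, add states in Sat(done) with some successor in Z. Already a fixed point.
Sat(E[done U grant]) = {q5}
A[grant U E[done U grant]]: least fixpoint, start Z0 = Sat(E[done U grant]) = {q5}, add states in Sat(grant) with every successor in Z. Already a fixed point.
Sat(A[grant U E[done U grant]]) = {q5}

{q5}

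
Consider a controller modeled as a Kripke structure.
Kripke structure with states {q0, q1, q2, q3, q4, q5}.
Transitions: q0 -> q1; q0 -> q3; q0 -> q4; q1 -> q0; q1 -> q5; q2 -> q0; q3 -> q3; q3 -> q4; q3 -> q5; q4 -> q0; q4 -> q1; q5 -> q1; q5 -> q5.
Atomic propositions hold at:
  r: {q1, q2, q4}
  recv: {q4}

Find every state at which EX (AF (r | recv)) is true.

{q0, q3, q4, q5}

Sat(r | recv) = {q1, q2, q4}
AF (r | recv): least fixpoint, start Z0 = {q1, q2, q4}, add states with every successor in Z. Already a fixed point.
Sat(AF (r | recv)) = {q1, q2, q4}
Sat(EX (AF (r | recv))) = {s : some successor in {q1, q2, q4}} = {q0, q3, q4, q5}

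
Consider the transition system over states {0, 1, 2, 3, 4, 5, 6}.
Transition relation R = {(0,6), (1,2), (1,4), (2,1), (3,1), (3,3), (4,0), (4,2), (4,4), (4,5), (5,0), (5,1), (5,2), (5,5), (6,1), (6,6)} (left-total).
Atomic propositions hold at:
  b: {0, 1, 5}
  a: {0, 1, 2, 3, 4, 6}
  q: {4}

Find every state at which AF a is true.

{0, 1, 2, 3, 4, 6}

AF a: least fixpoint, start Z0 = {0, 1, 2, 3, 4, 6}, add states with every successor in Z. Already a fixed point.
Sat(AF a) = {0, 1, 2, 3, 4, 6}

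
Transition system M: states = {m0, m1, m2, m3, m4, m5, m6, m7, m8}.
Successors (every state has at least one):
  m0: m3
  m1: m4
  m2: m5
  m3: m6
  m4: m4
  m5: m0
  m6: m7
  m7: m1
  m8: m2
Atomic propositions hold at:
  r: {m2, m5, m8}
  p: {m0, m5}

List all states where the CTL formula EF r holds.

{m2, m5, m8}

EF r: least fixpoint, start Z0 = {m2, m5, m8}, add states with some successor in Z. Already a fixed point.
Sat(EF r) = {m2, m5, m8}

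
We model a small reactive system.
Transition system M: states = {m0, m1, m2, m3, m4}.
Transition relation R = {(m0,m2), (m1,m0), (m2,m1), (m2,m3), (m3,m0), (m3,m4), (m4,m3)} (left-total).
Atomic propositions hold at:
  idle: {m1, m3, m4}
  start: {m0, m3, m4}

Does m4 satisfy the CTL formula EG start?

Yes

EG start: greatest fixpoint, start Z0 = {m0, m3, m4}, keep only states in Sat with some successor in Z. Z1 = {m3, m4}; fixed.
Sat(EG start) = {m3, m4}
m4 ∈ Sat(EG start) = {m3, m4}, so the formula holds at m4.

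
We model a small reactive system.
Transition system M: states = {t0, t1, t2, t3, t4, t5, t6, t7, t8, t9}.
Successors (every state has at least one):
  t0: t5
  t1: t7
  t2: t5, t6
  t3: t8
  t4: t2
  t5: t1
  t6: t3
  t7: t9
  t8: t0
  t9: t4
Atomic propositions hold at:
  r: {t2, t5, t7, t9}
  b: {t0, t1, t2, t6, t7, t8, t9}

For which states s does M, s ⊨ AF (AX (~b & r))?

Sat(~b) = {t3, t4, t5}
Sat(~b & r) = {t5}
Sat(AX (~b & r)) = {s : every successor in {t5}} = {t0}
AF (AX (~b & r)): least fixpoint, start Z0 = {t0}, add states with every successor in Z. Z1 = {t0, t8}; Z2 = {t0, t3, t8}; Z3 = {t0, t3, t6, t8}; fixed.
Sat(AF (AX (~b & r))) = {t0, t3, t6, t8}

{t0, t3, t6, t8}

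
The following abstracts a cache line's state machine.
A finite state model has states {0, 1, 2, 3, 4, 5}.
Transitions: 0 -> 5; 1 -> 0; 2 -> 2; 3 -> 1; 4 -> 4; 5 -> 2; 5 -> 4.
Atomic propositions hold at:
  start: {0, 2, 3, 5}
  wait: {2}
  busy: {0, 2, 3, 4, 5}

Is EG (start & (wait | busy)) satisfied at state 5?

Yes

Sat(wait | busy) = {0, 2, 3, 4, 5}
Sat(start & (wait | busy)) = {0, 2, 3, 5}
EG (start & (wait | busy)): greatest fixpoint, start Z0 = {0, 2, 3, 5}, keep only states in Sat with some successor in Z. Z1 = {0, 2, 5}; fixed.
Sat(EG (start & (wait | busy))) = {0, 2, 5}
5 ∈ Sat(EG (start & (wait | busy))) = {0, 2, 5}, so the formula holds at 5.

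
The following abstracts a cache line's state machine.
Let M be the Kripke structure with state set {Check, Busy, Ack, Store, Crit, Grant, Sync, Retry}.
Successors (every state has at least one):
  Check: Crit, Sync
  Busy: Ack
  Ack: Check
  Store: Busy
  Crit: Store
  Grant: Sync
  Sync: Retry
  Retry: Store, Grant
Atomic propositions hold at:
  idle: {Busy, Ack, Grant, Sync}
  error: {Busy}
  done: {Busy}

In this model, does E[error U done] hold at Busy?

E[error U done]: least fixpoint, start Z0 = Sat(done) = {Busy}, add states in Sat(error) with some successor in Z. Already a fixed point.
Sat(E[error U done]) = {Busy}
Busy ∈ Sat(E[error U done]) = {Busy}, so the formula holds at Busy.

Yes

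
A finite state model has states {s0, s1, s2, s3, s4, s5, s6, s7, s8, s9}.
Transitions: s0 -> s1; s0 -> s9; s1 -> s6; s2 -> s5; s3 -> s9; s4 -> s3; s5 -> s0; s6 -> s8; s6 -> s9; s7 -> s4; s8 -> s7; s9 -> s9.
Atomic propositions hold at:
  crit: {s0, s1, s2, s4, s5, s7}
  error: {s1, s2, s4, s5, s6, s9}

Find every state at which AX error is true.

Sat(AX error) = {s : every successor in {s1, s2, s4, s5, s6, s9}} = {s0, s1, s2, s3, s7, s9}

{s0, s1, s2, s3, s7, s9}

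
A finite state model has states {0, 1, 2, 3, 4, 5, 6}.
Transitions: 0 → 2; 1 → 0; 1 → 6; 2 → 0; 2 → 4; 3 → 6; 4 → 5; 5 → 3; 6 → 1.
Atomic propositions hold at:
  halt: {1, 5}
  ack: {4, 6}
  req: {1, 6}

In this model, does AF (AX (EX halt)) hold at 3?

Yes

Sat(EX halt) = {s : some successor in {1, 5}} = {4, 6}
Sat(AX (EX halt)) = {s : every successor in {4, 6}} = {3}
AF (AX (EX halt)): least fixpoint, start Z0 = {3}, add states with every successor in Z. Z1 = {3, 5}; Z2 = {3, 4, 5}; fixed.
Sat(AF (AX (EX halt))) = {3, 4, 5}
3 ∈ Sat(AF (AX (EX halt))) = {3, 4, 5}, so the formula holds at 3.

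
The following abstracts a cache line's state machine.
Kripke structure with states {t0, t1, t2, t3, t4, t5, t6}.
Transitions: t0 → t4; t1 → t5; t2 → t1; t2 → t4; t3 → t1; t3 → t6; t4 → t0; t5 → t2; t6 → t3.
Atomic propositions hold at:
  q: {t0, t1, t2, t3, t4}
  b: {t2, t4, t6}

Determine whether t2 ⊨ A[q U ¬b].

Sat(¬b) = {t0, t1, t3, t5}
A[q U ¬b]: least fixpoint, start Z0 = Sat(¬b) = {t0, t1, t3, t5}, add states in Sat(q) with every successor in Z. Z1 = {t0, t1, t3, t4, t5}; Z2 = {t0, t1, t2, t3, t4, t5}; fixed.
Sat(A[q U ¬b]) = {t0, t1, t2, t3, t4, t5}
t2 ∈ Sat(A[q U ¬b]) = {t0, t1, t2, t3, t4, t5}, so the formula holds at t2.

Yes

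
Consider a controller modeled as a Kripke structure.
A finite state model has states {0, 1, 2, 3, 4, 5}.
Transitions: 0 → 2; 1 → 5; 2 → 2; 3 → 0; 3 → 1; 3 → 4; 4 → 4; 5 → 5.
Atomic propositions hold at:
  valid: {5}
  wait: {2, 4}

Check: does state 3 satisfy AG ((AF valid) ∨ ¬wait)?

No

AF valid: least fixpoint, start Z0 = {5}, add states with every successor in Z. Z1 = {1, 5}; fixed.
Sat(AF valid) = {1, 5}
Sat(¬wait) = {0, 1, 3, 5}
Sat((AF valid) ∨ ¬wait) = {0, 1, 3, 5}
AG ((AF valid) ∨ ¬wait): greatest fixpoint, start Z0 = {0, 1, 3, 5}, keep only states in Sat with every successor in Z. Z1 = {1, 5}; fixed.
Sat(AG ((AF valid) ∨ ¬wait)) = {1, 5}
3 ∉ Sat(AG ((AF valid) ∨ ¬wait)) = {1, 5}, so the formula does not hold at 3.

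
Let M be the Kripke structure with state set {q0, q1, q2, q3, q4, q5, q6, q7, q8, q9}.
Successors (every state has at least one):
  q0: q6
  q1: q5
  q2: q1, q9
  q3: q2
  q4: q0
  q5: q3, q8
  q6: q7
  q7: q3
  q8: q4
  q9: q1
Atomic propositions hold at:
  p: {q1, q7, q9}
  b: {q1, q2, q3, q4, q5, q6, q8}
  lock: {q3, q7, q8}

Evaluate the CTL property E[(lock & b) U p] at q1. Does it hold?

Sat(lock & b) = {q3, q8}
E[(lock & b) U p]: least fixpoint, start Z0 = Sat(p) = {q1, q7, q9}, add states in Sat(lock & b) with some successor in Z. Already a fixed point.
Sat(E[(lock & b) U p]) = {q1, q7, q9}
q1 ∈ Sat(E[(lock & b) U p]) = {q1, q7, q9}, so the formula holds at q1.

Yes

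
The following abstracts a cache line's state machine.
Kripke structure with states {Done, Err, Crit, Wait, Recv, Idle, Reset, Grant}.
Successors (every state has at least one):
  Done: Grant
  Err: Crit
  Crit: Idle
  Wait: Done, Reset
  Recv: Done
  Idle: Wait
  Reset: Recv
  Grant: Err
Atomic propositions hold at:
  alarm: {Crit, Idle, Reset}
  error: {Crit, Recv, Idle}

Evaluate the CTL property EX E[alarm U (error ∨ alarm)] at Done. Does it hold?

No

Sat(error ∨ alarm) = {Crit, Recv, Idle, Reset}
E[alarm U (error ∨ alarm)]: least fixpoint, start Z0 = Sat((error ∨ alarm)) = {Crit, Recv, Idle, Reset}, add states in Sat(alarm) with some successor in Z. Already a fixed point.
Sat(E[alarm U (error ∨ alarm)]) = {Crit, Recv, Idle, Reset}
Sat(EX E[alarm U (error ∨ alarm)]) = {s : some successor in {Crit, Recv, Idle, Reset}} = {Err, Crit, Wait, Reset}
Done ∉ Sat(EX E[alarm U (error ∨ alarm)]) = {Err, Crit, Wait, Reset}, so the formula does not hold at Done.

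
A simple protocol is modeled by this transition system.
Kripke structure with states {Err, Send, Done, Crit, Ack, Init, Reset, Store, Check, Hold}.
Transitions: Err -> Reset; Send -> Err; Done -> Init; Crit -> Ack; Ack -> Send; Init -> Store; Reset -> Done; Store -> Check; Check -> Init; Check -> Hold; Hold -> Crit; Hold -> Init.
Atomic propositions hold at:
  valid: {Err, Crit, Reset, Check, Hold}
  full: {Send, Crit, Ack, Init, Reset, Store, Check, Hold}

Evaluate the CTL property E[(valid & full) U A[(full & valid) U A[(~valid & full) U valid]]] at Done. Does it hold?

Sat(valid & full) = {Crit, Reset, Check, Hold}
Sat(full & valid) = {Crit, Reset, Check, Hold}
Sat(~valid) = {Send, Done, Ack, Init, Store}
Sat(~valid & full) = {Send, Ack, Init, Store}
A[(~valid & full) U valid]: least fixpoint, start Z0 = Sat(valid) = {Err, Crit, Reset, Check, Hold}, add states in Sat(~valid & full) with every successor in Z. Z1 = {Err, Send, Crit, Reset, Store, Check, Hold}; Z2 = {Err, Send, Crit, Ack, Init, Reset, Store, Check, Hold}; fixed.
Sat(A[(~valid & full) U valid]) = {Err, Send, Crit, Ack, Init, Reset, Store, Check, Hold}
A[(full & valid) U A[(~valid & full) U valid]]: least fixpoint, start Z0 = Sat(A[(~valid & full) U valid]) = {Err, Send, Crit, Ack, Init, Reset, Store, Check, Hold}, add states in Sat(full & valid) with every successor in Z. Already a fixed point.
Sat(A[(full & valid) U A[(~valid & full) U valid]]) = {Err, Send, Crit, Ack, Init, Reset, Store, Check, Hold}
E[(valid & full) U A[(full & valid) U A[(~valid & full) U valid]]]: least fixpoint, start Z0 = Sat(A[(full & valid) U A[(~valid & full) U valid]]) = {Err, Send, Crit, Ack, Init, Reset, Store, Check, Hold}, add states in Sat(valid & full) with some successor in Z. Already a fixed point.
Sat(E[(valid & full) U A[(full & valid) U A[(~valid & full) U valid]]]) = {Err, Send, Crit, Ack, Init, Reset, Store, Check, Hold}
Done ∉ Sat(E[(valid & full) U A[(full & valid) U A[(~valid & full) U valid]]]) = {Err, Send, Crit, Ack, Init, Reset, Store, Check, Hold}, so the formula does not hold at Done.

No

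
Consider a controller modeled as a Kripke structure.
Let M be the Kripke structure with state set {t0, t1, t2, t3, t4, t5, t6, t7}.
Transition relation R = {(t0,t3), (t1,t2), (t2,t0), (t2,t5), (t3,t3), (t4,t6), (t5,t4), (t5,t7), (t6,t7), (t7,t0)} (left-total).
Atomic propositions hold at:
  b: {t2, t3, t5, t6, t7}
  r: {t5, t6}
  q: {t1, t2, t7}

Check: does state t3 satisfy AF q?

AF q: least fixpoint, start Z0 = {t1, t2, t7}, add states with every successor in Z. Z1 = {t1, t2, t6, t7}; Z2 = {t1, t2, t4, t6, t7}; Z3 = {t1, t2, t4, t5, t6, t7}; fixed.
Sat(AF q) = {t1, t2, t4, t5, t6, t7}
t3 ∉ Sat(AF q) = {t1, t2, t4, t5, t6, t7}, so the formula does not hold at t3.

No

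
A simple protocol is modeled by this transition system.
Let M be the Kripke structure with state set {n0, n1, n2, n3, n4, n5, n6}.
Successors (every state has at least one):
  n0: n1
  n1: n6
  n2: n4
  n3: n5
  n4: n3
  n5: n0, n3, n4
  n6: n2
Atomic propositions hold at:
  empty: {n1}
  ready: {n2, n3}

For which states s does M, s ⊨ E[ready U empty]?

{n1}

E[ready U empty]: least fixpoint, start Z0 = Sat(empty) = {n1}, add states in Sat(ready) with some successor in Z. Already a fixed point.
Sat(E[ready U empty]) = {n1}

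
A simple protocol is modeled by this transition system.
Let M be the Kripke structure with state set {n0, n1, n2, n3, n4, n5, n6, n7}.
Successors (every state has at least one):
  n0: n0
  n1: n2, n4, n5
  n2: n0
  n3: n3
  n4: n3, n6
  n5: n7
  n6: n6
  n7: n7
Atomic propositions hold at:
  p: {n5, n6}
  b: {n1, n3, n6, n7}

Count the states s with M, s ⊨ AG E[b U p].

E[b U p]: least fixpoint, start Z0 = Sat(p) = {n5, n6}, add states in Sat(b) with some successor in Z. Z1 = {n1, n5, n6}; fixed.
Sat(E[b U p]) = {n1, n5, n6}
AG E[b U p]: greatest fixpoint, start Z0 = {n1, n5, n6}, keep only states in Sat with every successor in Z. Z1 = {n6}; fixed.
Sat(AG E[b U p]) = {n6}
|Sat(AG E[b U p])| = |{n6}| = 1.

1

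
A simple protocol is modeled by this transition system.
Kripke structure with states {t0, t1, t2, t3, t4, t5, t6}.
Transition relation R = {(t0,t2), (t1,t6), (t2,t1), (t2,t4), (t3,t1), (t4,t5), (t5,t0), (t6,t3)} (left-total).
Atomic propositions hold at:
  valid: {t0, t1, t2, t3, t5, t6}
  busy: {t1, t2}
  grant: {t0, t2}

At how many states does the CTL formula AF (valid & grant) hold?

4

Sat(valid & grant) = {t0, t2}
AF (valid & grant): least fixpoint, start Z0 = {t0, t2}, add states with every successor in Z. Z1 = {t0, t2, t5}; Z2 = {t0, t2, t4, t5}; fixed.
Sat(AF (valid & grant)) = {t0, t2, t4, t5}
|Sat(AF (valid & grant))| = |{t0, t2, t4, t5}| = 4.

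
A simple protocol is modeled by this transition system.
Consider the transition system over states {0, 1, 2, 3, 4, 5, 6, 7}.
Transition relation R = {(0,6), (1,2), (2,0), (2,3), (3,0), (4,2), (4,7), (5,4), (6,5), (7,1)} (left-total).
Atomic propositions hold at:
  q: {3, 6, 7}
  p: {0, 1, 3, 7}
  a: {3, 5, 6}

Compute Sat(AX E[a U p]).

{2, 3, 7}

E[a U p]: least fixpoint, start Z0 = Sat(p) = {0, 1, 3, 7}, add states in Sat(a) with some successor in Z. Already a fixed point.
Sat(E[a U p]) = {0, 1, 3, 7}
Sat(AX E[a U p]) = {s : every successor in {0, 1, 3, 7}} = {2, 3, 7}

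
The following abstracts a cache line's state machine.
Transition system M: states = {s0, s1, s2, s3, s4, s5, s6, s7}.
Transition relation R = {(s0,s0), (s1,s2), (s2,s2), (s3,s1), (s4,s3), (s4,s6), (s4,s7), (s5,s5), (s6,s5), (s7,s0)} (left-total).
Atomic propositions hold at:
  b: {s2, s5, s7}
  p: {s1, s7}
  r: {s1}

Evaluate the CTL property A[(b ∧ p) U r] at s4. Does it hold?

No

Sat(b ∧ p) = {s7}
A[(b ∧ p) U r]: least fixpoint, start Z0 = Sat(r) = {s1}, add states in Sat(b ∧ p) with every successor in Z. Already a fixed point.
Sat(A[(b ∧ p) U r]) = {s1}
s4 ∉ Sat(A[(b ∧ p) U r]) = {s1}, so the formula does not hold at s4.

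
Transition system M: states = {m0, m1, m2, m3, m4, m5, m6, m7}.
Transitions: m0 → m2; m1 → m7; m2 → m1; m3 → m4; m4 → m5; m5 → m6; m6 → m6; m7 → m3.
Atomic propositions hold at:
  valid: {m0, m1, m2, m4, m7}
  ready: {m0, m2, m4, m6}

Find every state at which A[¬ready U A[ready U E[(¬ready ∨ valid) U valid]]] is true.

Sat(¬ready) = {m1, m3, m5, m7}
Sat(¬ready ∨ valid) = {m0, m1, m2, m3, m4, m5, m7}
E[(¬ready ∨ valid) U valid]: least fixpoint, start Z0 = Sat(valid) = {m0, m1, m2, m4, m7}, add states in Sat(¬ready ∨ valid) with some successor in Z. Z1 = {m0, m1, m2, m3, m4, m7}; fixed.
Sat(E[(¬ready ∨ valid) U valid]) = {m0, m1, m2, m3, m4, m7}
A[ready U E[(¬ready ∨ valid) U valid]]: least fixpoint, start Z0 = Sat(E[(¬ready ∨ valid) U valid]) = {m0, m1, m2, m3, m4, m7}, add states in Sat(ready) with every successor in Z. Already a fixed point.
Sat(A[ready U E[(¬ready ∨ valid) U valid]]) = {m0, m1, m2, m3, m4, m7}
A[¬ready U A[ready U E[(¬ready ∨ valid) U valid]]]: least fixpoint, start Z0 = Sat(A[ready U E[(¬ready ∨ valid) U valid]]) = {m0, m1, m2, m3, m4, m7}, add states in Sat(¬ready) with every successor in Z. Already a fixed point.
Sat(A[¬ready U A[ready U E[(¬ready ∨ valid) U valid]]]) = {m0, m1, m2, m3, m4, m7}

{m0, m1, m2, m3, m4, m7}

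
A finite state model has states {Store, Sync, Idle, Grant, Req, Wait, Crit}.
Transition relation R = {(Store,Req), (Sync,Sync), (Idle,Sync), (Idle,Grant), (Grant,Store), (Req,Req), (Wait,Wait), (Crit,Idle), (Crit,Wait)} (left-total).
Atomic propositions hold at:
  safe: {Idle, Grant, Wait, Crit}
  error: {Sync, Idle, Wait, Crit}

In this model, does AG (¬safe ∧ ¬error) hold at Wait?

Sat(¬safe) = {Store, Sync, Req}
Sat(¬error) = {Store, Grant, Req}
Sat(¬safe ∧ ¬error) = {Store, Req}
AG (¬safe ∧ ¬error): greatest fixpoint, start Z0 = {Store, Req}, keep only states in Sat with every successor in Z. Already a fixed point.
Sat(AG (¬safe ∧ ¬error)) = {Store, Req}
Wait ∉ Sat(AG (¬safe ∧ ¬error)) = {Store, Req}, so the formula does not hold at Wait.

No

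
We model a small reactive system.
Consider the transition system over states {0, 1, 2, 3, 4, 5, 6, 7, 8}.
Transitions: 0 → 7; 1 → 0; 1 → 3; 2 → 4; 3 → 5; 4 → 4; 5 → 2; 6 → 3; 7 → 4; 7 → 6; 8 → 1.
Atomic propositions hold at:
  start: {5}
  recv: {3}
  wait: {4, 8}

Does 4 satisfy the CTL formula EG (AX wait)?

Yes

Sat(AX wait) = {s : every successor in {4, 8}} = {2, 4}
EG (AX wait): greatest fixpoint, start Z0 = {2, 4}, keep only states in Sat with some successor in Z. Already a fixed point.
Sat(EG (AX wait)) = {2, 4}
4 ∈ Sat(EG (AX wait)) = {2, 4}, so the formula holds at 4.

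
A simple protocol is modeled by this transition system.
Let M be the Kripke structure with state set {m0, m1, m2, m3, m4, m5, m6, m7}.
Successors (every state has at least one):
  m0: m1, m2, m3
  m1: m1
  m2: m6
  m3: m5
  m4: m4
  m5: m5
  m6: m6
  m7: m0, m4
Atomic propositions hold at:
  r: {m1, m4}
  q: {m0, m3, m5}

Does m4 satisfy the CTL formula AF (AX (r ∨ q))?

Yes

Sat(r ∨ q) = {m0, m1, m3, m4, m5}
Sat(AX (r ∨ q)) = {s : every successor in {m0, m1, m3, m4, m5}} = {m1, m3, m4, m5, m7}
AF (AX (r ∨ q)): least fixpoint, start Z0 = {m1, m3, m4, m5, m7}, add states with every successor in Z. Already a fixed point.
Sat(AF (AX (r ∨ q))) = {m1, m3, m4, m5, m7}
m4 ∈ Sat(AF (AX (r ∨ q))) = {m1, m3, m4, m5, m7}, so the formula holds at m4.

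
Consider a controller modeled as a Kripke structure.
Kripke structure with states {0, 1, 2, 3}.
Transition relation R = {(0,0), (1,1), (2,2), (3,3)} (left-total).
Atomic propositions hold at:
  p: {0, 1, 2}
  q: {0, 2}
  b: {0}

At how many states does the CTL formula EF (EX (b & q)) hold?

1

Sat(b & q) = {0}
Sat(EX (b & q)) = {s : some successor in {0}} = {0}
EF (EX (b & q)): least fixpoint, start Z0 = {0}, add states with some successor in Z. Already a fixed point.
Sat(EF (EX (b & q))) = {0}
|Sat(EF (EX (b & q)))| = |{0}| = 1.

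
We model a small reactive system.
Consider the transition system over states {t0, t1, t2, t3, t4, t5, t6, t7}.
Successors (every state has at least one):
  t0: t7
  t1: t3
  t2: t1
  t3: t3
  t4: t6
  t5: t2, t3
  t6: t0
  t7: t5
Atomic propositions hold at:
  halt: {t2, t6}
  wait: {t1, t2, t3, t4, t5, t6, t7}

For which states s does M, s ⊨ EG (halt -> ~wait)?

{t0, t1, t3, t5, t7}

Sat(~wait) = {t0}
Sat(halt -> ~wait) = {t0, t1, t3, t4, t5, t7}
EG (halt -> ~wait): greatest fixpoint, start Z0 = {t0, t1, t3, t4, t5, t7}, keep only states in Sat with some successor in Z. Z1 = {t0, t1, t3, t5, t7}; fixed.
Sat(EG (halt -> ~wait)) = {t0, t1, t3, t5, t7}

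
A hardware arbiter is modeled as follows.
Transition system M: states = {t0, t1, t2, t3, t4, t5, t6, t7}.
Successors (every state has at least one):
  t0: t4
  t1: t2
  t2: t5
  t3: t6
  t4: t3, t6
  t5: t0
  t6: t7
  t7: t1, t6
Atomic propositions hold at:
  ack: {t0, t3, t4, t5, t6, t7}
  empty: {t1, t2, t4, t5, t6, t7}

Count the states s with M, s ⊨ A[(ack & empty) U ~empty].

3

Sat(ack & empty) = {t4, t5, t6, t7}
Sat(~empty) = {t0, t3}
A[(ack & empty) U ~empty]: least fixpoint, start Z0 = Sat(~empty) = {t0, t3}, add states in Sat(ack & empty) with every successor in Z. Z1 = {t0, t3, t5}; fixed.
Sat(A[(ack & empty) U ~empty]) = {t0, t3, t5}
|Sat(A[(ack & empty) U ~empty])| = |{t0, t3, t5}| = 3.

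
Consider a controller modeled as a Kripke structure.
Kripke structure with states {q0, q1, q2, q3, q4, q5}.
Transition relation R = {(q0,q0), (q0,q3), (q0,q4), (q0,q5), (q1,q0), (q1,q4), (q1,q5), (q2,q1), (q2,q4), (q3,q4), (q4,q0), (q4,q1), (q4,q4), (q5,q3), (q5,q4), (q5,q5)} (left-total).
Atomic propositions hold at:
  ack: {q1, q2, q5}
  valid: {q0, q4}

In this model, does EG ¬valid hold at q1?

Sat(¬valid) = {q1, q2, q3, q5}
EG ¬valid: greatest fixpoint, start Z0 = {q1, q2, q3, q5}, keep only states in Sat with some successor in Z. Z1 = {q1, q2, q5}; fixed.
Sat(EG ¬valid) = {q1, q2, q5}
q1 ∈ Sat(EG ¬valid) = {q1, q2, q5}, so the formula holds at q1.

Yes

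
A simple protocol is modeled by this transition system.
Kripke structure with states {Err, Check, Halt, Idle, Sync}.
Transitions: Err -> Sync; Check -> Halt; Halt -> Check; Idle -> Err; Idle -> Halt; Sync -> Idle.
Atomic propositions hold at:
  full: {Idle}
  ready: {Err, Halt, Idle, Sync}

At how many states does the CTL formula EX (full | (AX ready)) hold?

Sat(AX ready) = {s : every successor in {Err, Halt, Idle, Sync}} = {Err, Check, Idle, Sync}
Sat(full | (AX ready)) = {Err, Check, Idle, Sync}
Sat(EX (full | (AX ready))) = {s : some successor in {Err, Check, Idle, Sync}} = {Err, Halt, Idle, Sync}
|Sat(EX (full | (AX ready)))| = |{Err, Halt, Idle, Sync}| = 4.

4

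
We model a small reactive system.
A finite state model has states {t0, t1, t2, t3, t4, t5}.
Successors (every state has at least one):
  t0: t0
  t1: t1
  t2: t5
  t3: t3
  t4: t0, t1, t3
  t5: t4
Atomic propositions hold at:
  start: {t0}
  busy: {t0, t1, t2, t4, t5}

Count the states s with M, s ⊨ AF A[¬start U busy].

Sat(¬start) = {t1, t2, t3, t4, t5}
A[¬start U busy]: least fixpoint, start Z0 = Sat(busy) = {t0, t1, t2, t4, t5}, add states in Sat(¬start) with every successor in Z. Already a fixed point.
Sat(A[¬start U busy]) = {t0, t1, t2, t4, t5}
AF A[¬start U busy]: least fixpoint, start Z0 = {t0, t1, t2, t4, t5}, add states with every successor in Z. Already a fixed point.
Sat(AF A[¬start U busy]) = {t0, t1, t2, t4, t5}
|Sat(AF A[¬start U busy])| = |{t0, t1, t2, t4, t5}| = 5.

5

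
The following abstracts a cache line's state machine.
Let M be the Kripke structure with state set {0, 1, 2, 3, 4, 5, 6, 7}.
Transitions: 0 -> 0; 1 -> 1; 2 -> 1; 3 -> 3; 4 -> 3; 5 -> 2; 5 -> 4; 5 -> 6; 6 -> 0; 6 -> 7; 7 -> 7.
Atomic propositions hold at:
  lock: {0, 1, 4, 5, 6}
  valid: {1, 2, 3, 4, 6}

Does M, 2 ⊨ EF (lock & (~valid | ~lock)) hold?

No

Sat(~valid) = {0, 5, 7}
Sat(~lock) = {2, 3, 7}
Sat(~valid | ~lock) = {0, 2, 3, 5, 7}
Sat(lock & (~valid | ~lock)) = {0, 5}
EF (lock & (~valid | ~lock)): least fixpoint, start Z0 = {0, 5}, add states with some successor in Z. Z1 = {0, 5, 6}; fixed.
Sat(EF (lock & (~valid | ~lock))) = {0, 5, 6}
2 ∉ Sat(EF (lock & (~valid | ~lock))) = {0, 5, 6}, so the formula does not hold at 2.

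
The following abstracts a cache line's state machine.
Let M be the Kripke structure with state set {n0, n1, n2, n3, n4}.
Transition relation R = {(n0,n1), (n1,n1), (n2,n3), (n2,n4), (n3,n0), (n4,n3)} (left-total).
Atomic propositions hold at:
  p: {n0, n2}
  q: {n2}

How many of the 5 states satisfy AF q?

1

AF q: least fixpoint, start Z0 = {n2}, add states with every successor in Z. Already a fixed point.
Sat(AF q) = {n2}
|Sat(AF q)| = |{n2}| = 1.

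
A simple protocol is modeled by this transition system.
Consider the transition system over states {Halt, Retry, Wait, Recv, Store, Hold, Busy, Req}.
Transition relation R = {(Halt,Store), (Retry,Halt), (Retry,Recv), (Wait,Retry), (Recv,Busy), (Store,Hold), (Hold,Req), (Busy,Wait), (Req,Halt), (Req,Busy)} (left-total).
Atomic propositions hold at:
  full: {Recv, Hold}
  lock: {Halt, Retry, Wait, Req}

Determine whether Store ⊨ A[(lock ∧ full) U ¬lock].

Yes

Sat(lock ∧ full) = ∅
Sat(¬lock) = {Recv, Store, Hold, Busy}
A[(lock ∧ full) U ¬lock]: least fixpoint, start Z0 = Sat(¬lock) = {Recv, Store, Hold, Busy}, add states in Sat(lock ∧ full) with every successor in Z. Already a fixed point.
Sat(A[(lock ∧ full) U ¬lock]) = {Recv, Store, Hold, Busy}
Store ∈ Sat(A[(lock ∧ full) U ¬lock]) = {Recv, Store, Hold, Busy}, so the formula holds at Store.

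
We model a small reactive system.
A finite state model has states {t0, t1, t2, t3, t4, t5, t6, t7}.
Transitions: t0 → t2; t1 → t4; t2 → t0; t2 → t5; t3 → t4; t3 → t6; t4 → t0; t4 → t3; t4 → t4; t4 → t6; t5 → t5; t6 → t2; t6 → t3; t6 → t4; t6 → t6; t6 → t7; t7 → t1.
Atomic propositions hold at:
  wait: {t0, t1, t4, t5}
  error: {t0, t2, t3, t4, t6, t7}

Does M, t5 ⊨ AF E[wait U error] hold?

No

E[wait U error]: least fixpoint, start Z0 = Sat(error) = {t0, t2, t3, t4, t6, t7}, add states in Sat(wait) with some successor in Z. Z1 = {t0, t1, t2, t3, t4, t6, t7}; fixed.
Sat(E[wait U error]) = {t0, t1, t2, t3, t4, t6, t7}
AF E[wait U error]: least fixpoint, start Z0 = {t0, t1, t2, t3, t4, t6, t7}, add states with every successor in Z. Already a fixed point.
Sat(AF E[wait U error]) = {t0, t1, t2, t3, t4, t6, t7}
t5 ∉ Sat(AF E[wait U error]) = {t0, t1, t2, t3, t4, t6, t7}, so the formula does not hold at t5.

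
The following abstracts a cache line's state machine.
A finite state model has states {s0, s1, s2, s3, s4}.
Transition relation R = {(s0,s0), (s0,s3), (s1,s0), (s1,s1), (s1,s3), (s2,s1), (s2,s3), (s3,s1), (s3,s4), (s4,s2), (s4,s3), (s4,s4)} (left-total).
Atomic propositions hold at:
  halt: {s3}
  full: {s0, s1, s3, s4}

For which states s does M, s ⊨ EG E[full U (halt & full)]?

Sat(halt & full) = {s3}
E[full U (halt & full)]: least fixpoint, start Z0 = Sat((halt & full)) = {s3}, add states in Sat(full) with some successor in Z. Z1 = {s0, s1, s3, s4}; fixed.
Sat(E[full U (halt & full)]) = {s0, s1, s3, s4}
EG E[full U (halt & full)]: greatest fixpoint, start Z0 = {s0, s1, s3, s4}, keep only states in Sat with some successor in Z. Already a fixed point.
Sat(EG E[full U (halt & full)]) = {s0, s1, s3, s4}

{s0, s1, s3, s4}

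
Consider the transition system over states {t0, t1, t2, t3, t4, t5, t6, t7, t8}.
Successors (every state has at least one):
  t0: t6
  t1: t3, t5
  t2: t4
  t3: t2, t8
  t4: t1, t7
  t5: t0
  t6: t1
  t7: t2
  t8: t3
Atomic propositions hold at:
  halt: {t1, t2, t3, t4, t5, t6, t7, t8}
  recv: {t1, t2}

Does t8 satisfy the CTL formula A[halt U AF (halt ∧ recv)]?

Sat(halt ∧ recv) = {t1, t2}
AF (halt ∧ recv): least fixpoint, start Z0 = {t1, t2}, add states with every successor in Z. Z1 = {t1, t2, t6, t7}; Z2 = {t0, t1, t2, t4, t6, t7}; Z3 = {t0, t1, t2, t4, t5, t6, t7}; fixed.
Sat(AF (halt ∧ recv)) = {t0, t1, t2, t4, t5, t6, t7}
A[halt U AF (halt ∧ recv)]: least fixpoint, start Z0 = Sat(AF (halt ∧ recv)) = {t0, t1, t2, t4, t5, t6, t7}, add states in Sat(halt) with every successor in Z. Already a fixed point.
Sat(A[halt U AF (halt ∧ recv)]) = {t0, t1, t2, t4, t5, t6, t7}
t8 ∉ Sat(A[halt U AF (halt ∧ recv)]) = {t0, t1, t2, t4, t5, t6, t7}, so the formula does not hold at t8.

No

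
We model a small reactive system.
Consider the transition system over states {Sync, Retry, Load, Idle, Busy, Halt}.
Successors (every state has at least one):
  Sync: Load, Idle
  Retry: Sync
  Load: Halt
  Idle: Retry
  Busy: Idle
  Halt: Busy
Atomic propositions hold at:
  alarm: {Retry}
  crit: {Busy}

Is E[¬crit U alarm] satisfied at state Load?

No

Sat(¬crit) = {Sync, Retry, Load, Idle, Halt}
E[¬crit U alarm]: least fixpoint, start Z0 = Sat(alarm) = {Retry}, add states in Sat(¬crit) with some successor in Z. Z1 = {Retry, Idle}; Z2 = {Sync, Retry, Idle}; fixed.
Sat(E[¬crit U alarm]) = {Sync, Retry, Idle}
Load ∉ Sat(E[¬crit U alarm]) = {Sync, Retry, Idle}, so the formula does not hold at Load.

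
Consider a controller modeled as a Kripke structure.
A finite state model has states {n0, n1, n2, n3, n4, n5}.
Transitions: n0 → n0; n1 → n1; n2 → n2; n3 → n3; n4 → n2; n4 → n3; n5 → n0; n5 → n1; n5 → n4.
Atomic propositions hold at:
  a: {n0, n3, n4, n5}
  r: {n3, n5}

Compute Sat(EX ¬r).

{n0, n1, n2, n4, n5}

Sat(¬r) = {n0, n1, n2, n4}
Sat(EX ¬r) = {s : some successor in {n0, n1, n2, n4}} = {n0, n1, n2, n4, n5}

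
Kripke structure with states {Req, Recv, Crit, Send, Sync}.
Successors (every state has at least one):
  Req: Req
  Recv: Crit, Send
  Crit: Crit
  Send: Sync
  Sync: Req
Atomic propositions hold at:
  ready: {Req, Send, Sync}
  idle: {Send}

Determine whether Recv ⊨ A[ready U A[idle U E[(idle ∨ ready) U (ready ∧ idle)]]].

Sat(idle ∨ ready) = {Req, Send, Sync}
Sat(ready ∧ idle) = {Send}
E[(idle ∨ ready) U (ready ∧ idle)]: least fixpoint, start Z0 = Sat((ready ∧ idle)) = {Send}, add states in Sat(idle ∨ ready) with some successor in Z. Already a fixed point.
Sat(E[(idle ∨ ready) U (ready ∧ idle)]) = {Send}
A[idle U E[(idle ∨ ready) U (ready ∧ idle)]]: least fixpoint, start Z0 = Sat(E[(idle ∨ ready) U (ready ∧ idle)]) = {Send}, add states in Sat(idle) with every successor in Z. Already a fixed point.
Sat(A[idle U E[(idle ∨ ready) U (ready ∧ idle)]]) = {Send}
A[ready U A[idle U E[(idle ∨ ready) U (ready ∧ idle)]]]: least fixpoint, start Z0 = Sat(A[idle U E[(idle ∨ ready) U (ready ∧ idle)]]) = {Send}, add states in Sat(ready) with every successor in Z. Already a fixed point.
Sat(A[ready U A[idle U E[(idle ∨ ready) U (ready ∧ idle)]]]) = {Send}
Recv ∉ Sat(A[ready U A[idle U E[(idle ∨ ready) U (ready ∧ idle)]]]) = {Send}, so the formula does not hold at Recv.

No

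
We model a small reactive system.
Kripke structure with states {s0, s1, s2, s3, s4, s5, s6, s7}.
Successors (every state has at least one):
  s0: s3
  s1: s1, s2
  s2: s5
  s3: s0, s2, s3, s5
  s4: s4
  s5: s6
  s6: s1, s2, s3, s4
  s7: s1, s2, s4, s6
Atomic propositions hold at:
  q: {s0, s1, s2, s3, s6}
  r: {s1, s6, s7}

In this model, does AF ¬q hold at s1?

No

Sat(¬q) = {s4, s5, s7}
AF ¬q: least fixpoint, start Z0 = {s4, s5, s7}, add states with every successor in Z. Z1 = {s2, s4, s5, s7}; fixed.
Sat(AF ¬q) = {s2, s4, s5, s7}
s1 ∉ Sat(AF ¬q) = {s2, s4, s5, s7}, so the formula does not hold at s1.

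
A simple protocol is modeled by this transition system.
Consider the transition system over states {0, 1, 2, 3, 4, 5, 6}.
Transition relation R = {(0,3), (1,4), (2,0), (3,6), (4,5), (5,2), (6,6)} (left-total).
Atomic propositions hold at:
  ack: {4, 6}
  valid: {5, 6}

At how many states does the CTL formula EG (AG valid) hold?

1

AG valid: greatest fixpoint, start Z0 = {5, 6}, keep only states in Sat with every successor in Z. Z1 = {6}; fixed.
Sat(AG valid) = {6}
EG (AG valid): greatest fixpoint, start Z0 = {6}, keep only states in Sat with some successor in Z. Already a fixed point.
Sat(EG (AG valid)) = {6}
|Sat(EG (AG valid))| = |{6}| = 1.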